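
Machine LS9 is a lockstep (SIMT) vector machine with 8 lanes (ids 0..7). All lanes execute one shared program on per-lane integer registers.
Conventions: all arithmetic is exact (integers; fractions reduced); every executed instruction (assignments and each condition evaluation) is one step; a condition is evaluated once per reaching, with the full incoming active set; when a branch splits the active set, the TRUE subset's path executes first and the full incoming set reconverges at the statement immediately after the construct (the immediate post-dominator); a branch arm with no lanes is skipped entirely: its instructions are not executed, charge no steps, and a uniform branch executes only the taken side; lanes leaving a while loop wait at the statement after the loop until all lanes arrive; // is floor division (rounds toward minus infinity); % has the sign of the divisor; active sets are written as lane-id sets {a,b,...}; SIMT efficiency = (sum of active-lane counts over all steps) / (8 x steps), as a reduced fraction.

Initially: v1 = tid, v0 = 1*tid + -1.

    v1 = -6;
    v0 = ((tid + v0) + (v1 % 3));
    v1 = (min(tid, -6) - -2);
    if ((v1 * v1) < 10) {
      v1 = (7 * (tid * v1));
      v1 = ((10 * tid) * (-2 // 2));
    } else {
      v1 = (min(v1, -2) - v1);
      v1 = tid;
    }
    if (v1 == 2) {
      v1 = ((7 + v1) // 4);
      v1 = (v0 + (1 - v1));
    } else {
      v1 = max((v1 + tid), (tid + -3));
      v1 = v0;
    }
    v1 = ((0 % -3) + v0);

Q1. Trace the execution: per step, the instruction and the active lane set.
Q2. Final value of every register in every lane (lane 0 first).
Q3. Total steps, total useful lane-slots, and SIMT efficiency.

step 0: v1 <- -6                     {0,1,2,3,4,5,6,7}
step 1: v0 <- ((tid + v0) + (v1 % 3)) {0,1,2,3,4,5,6,7}
step 2: v1 <- (min(tid, -6) - -2)    {0,1,2,3,4,5,6,7}
step 3: eval ((v1 * v1) < 10)        {0,1,2,3,4,5,6,7}
step 4: v1 <- (min(v1, -2) - v1)     {0,1,2,3,4,5,6,7}
step 5: v1 <- tid                    {0,1,2,3,4,5,6,7}
step 6: eval (v1 == 2)               {0,1,2,3,4,5,6,7}
step 7: v1 <- ((7 + v1) // 4)        {2}
step 8: v1 <- (v0 + (1 - v1))        {2}
step 9: v1 <- max((v1 + tid), (tid + -3)) {0,1,3,4,5,6,7}
step 10: v1 <- v0                     {0,1,3,4,5,6,7}
step 11: v1 <- ((0 % -3) + v0)        {0,1,2,3,4,5,6,7}

Answer: 12 steps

v1: -1,1,3,5,7,9,11,13
v0: -1,1,3,5,7,9,11,13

steps = 12; useful = 80; efficiency = 80/96 = 5/6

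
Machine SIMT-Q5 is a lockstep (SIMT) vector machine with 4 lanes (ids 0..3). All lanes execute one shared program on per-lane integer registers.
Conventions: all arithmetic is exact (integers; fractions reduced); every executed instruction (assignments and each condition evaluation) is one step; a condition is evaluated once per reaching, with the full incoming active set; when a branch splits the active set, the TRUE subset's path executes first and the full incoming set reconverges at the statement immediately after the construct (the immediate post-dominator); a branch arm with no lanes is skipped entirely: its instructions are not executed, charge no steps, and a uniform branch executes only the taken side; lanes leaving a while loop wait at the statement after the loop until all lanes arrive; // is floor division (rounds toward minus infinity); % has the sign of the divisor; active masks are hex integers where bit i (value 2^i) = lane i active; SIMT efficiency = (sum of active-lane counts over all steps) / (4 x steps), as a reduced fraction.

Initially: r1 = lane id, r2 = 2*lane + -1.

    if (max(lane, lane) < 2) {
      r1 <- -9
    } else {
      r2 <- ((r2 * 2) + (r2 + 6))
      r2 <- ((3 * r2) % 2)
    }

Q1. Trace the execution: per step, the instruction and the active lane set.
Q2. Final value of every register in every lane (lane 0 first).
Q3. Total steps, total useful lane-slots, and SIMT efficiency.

step 0: eval (max(lane, lane) < 2)   0xf
step 1: r1 <- -9                     0x3
step 2: r2 <- ((r2 * 2) + (r2 + 6))  0xc
step 3: r2 <- ((3 * r2) % 2)         0xc

Answer: 4 steps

r1: -9,-9,2,3
r2: -1,1,1,1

steps = 4; useful = 10; efficiency = 10/16 = 5/8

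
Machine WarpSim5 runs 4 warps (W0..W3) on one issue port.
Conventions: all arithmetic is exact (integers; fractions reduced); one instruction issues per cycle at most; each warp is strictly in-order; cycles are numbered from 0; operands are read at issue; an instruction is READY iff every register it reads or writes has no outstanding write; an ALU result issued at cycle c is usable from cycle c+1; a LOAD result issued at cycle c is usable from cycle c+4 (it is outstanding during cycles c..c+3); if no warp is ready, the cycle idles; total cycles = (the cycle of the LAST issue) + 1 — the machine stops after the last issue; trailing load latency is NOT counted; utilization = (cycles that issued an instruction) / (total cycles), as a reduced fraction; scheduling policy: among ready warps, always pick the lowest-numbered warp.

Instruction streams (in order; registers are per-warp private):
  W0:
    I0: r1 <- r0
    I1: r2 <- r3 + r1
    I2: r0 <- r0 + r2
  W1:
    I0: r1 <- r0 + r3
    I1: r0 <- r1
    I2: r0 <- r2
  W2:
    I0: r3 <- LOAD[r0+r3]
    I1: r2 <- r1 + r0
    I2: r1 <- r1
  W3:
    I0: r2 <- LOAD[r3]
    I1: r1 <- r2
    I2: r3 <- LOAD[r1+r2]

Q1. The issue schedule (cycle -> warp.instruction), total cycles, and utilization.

cycle 0: W0.I0
cycle 1: W0.I1
cycle 2: W0.I2
cycle 3: W1.I0
cycle 4: W1.I1
cycle 5: W1.I2
cycle 6: W2.I0
cycle 7: W2.I1
cycle 8: W2.I2
cycle 9: W3.I0
cycle 10: idle
cycle 11: idle
cycle 12: idle
cycle 13: W3.I1
cycle 14: W3.I2

Answer: 15 cycles, utilization 4/5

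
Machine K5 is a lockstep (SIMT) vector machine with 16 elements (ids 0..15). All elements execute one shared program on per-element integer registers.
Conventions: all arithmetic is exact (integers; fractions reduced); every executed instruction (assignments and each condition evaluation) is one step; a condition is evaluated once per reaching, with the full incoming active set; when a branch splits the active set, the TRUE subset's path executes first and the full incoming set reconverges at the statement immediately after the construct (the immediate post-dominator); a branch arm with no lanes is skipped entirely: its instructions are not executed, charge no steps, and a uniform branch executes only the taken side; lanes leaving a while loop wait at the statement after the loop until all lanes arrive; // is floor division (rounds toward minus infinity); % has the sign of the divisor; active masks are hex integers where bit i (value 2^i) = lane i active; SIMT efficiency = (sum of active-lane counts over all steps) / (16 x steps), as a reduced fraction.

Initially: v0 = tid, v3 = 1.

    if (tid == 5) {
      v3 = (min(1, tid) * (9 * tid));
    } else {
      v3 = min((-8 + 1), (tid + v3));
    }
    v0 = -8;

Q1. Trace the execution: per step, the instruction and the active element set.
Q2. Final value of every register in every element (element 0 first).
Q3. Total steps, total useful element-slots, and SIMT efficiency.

step 0: eval (tid == 5)              0xffff
step 1: v3 <- (min(1, tid) * (9 * tid)) 0x0020
step 2: v3 <- min((-8 + 1), (tid + v3)) 0xffdf
step 3: v0 <- -8                     0xffff

Answer: 4 steps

v0: -8,-8,-8,-8,-8,-8,-8,-8,-8,-8,-8,-8,-8,-8,-8,-8
v3: -7,-7,-7,-7,-7,45,-7,-7,-7,-7,-7,-7,-7,-7,-7,-7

steps = 4; useful = 48; efficiency = 48/64 = 3/4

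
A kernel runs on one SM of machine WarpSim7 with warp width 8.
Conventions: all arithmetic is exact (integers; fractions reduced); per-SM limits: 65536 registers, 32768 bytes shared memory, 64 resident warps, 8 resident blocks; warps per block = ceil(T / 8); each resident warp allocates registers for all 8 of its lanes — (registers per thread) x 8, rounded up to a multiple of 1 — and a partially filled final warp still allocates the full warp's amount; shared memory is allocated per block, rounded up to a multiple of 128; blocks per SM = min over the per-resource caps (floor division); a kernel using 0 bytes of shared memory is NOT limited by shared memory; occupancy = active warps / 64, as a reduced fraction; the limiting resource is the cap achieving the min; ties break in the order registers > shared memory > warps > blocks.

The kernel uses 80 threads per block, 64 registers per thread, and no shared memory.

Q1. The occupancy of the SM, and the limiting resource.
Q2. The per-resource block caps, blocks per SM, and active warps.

Answer: occupancy 15/16, limited by warps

registers: 12 blocks
shared memory: no limit (kernel uses none)
warps: 6 blocks
blocks: 8 blocks

Answer: 6 blocks, 60 active warps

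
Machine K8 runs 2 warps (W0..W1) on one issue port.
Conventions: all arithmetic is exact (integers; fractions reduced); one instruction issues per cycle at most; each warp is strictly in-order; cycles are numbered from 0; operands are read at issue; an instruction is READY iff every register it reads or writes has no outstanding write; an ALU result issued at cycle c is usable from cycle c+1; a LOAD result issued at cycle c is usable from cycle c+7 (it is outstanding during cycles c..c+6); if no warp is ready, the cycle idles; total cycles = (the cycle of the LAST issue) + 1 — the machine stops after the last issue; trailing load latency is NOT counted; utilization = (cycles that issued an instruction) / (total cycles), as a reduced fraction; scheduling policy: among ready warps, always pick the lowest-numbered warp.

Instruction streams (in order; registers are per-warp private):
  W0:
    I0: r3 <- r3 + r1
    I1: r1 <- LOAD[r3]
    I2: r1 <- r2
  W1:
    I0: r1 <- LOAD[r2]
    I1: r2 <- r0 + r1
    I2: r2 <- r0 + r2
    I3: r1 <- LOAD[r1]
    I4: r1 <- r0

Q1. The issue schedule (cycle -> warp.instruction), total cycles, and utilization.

cycle 0: W0.I0
cycle 1: W0.I1
cycle 2: W1.I0
cycle 3: idle
cycle 4: idle
cycle 5: idle
cycle 6: idle
cycle 7: idle
cycle 8: W0.I2
cycle 9: W1.I1
cycle 10: W1.I2
cycle 11: W1.I3
cycle 12: idle
cycle 13: idle
cycle 14: idle
cycle 15: idle
cycle 16: idle
cycle 17: idle
cycle 18: W1.I4

Answer: 19 cycles, utilization 8/19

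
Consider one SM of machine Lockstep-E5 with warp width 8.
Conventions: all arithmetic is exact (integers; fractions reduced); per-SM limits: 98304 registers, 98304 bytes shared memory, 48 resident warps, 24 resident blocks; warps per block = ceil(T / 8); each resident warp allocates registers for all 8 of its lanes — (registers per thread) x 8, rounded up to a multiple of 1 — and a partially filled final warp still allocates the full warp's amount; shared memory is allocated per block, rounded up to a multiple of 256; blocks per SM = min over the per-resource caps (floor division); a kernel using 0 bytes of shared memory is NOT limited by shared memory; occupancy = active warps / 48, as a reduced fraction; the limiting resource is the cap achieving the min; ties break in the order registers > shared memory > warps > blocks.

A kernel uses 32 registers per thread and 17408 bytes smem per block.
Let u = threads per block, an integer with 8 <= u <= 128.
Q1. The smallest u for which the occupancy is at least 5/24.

Answer: u = 9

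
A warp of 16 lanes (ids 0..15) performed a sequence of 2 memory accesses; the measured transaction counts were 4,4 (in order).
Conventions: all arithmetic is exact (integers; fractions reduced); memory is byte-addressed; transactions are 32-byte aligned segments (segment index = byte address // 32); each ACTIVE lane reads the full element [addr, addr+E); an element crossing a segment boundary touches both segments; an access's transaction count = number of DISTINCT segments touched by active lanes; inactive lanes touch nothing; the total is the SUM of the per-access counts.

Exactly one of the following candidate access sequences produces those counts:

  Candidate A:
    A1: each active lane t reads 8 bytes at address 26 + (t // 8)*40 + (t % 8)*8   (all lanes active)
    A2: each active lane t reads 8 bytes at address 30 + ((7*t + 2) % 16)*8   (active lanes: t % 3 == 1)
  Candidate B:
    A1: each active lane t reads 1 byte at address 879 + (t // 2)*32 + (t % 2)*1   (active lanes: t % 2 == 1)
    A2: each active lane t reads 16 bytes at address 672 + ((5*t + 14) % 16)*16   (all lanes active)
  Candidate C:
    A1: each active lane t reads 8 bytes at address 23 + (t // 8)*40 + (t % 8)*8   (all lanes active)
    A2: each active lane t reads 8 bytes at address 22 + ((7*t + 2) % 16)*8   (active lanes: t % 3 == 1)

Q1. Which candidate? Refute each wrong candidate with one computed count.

A: A1 gives 5 transactions, not 4
B: A1 gives 8 transactions, not 4
C: all counts match (4,4)

Answer: C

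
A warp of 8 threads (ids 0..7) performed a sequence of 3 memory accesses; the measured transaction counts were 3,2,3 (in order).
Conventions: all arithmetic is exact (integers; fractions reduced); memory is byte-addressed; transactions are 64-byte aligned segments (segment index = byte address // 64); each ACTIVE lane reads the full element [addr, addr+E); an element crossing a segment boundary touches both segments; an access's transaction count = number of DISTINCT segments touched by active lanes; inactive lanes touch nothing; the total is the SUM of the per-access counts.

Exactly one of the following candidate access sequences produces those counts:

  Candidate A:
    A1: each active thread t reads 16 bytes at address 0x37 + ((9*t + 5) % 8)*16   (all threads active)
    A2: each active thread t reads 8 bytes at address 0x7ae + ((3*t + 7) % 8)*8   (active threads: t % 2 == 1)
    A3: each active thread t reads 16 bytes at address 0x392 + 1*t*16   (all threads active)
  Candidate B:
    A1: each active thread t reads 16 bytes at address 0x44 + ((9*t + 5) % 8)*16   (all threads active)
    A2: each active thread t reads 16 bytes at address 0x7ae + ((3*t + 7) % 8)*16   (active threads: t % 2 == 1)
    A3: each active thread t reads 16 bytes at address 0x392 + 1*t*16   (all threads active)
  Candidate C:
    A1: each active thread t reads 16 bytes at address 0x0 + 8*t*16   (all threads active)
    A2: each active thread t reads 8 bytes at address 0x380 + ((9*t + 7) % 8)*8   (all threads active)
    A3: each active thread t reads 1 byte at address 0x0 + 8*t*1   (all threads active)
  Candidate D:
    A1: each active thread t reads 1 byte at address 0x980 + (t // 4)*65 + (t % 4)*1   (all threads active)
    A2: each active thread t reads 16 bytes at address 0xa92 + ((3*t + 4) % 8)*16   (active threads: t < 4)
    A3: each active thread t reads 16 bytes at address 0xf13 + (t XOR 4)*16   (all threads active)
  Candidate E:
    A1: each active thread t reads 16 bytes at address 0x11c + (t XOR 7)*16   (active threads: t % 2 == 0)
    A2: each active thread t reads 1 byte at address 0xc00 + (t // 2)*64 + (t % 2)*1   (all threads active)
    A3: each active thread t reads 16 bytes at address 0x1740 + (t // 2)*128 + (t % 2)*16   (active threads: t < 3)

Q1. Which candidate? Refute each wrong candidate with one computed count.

B: A2 gives 3 transactions, not 2
C: A1 gives 8 transactions, not 3
D: A1 gives 2 transactions, not 3
E: A2 gives 4 transactions, not 2
A: all counts match (3,2,3)

Answer: A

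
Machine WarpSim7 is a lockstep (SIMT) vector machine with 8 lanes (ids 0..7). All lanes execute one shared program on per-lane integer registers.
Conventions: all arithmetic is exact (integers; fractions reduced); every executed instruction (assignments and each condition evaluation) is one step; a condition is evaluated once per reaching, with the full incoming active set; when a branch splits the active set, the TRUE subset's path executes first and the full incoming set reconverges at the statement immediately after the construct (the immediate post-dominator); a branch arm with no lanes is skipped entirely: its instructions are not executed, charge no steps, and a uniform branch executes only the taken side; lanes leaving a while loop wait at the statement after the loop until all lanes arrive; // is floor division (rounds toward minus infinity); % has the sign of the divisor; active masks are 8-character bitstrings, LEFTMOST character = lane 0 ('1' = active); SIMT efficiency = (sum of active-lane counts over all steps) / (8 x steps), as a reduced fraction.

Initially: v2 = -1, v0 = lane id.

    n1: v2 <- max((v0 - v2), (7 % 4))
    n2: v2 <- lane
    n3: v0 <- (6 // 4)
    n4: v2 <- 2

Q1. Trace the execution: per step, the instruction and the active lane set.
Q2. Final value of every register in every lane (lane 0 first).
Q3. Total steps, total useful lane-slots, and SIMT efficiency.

step 0: v2 <- max((v0 - v2), (7 % 4)) 11111111
step 1: v2 <- lane                   11111111
step 2: v0 <- (6 // 4)               11111111
step 3: v2 <- 2                      11111111

Answer: 4 steps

v2: 2,2,2,2,2,2,2,2
v0: 1,1,1,1,1,1,1,1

steps = 4; useful = 32; efficiency = 32/32 = 1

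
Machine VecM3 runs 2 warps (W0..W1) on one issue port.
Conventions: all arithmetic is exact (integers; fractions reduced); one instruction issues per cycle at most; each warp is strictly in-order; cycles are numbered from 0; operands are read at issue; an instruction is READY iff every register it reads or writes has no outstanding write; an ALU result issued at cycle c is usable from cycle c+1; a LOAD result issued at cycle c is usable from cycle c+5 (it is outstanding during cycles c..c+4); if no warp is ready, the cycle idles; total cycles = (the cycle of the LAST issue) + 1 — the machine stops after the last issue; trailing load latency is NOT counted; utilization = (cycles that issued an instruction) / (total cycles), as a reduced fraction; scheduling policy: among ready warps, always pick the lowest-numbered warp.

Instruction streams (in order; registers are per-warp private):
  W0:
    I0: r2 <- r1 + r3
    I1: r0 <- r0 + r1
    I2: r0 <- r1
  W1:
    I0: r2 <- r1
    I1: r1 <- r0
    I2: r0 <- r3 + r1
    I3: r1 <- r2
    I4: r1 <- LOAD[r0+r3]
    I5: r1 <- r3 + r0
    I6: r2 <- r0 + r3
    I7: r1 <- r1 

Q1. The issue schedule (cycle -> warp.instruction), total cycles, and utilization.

cycle 0: W0.I0
cycle 1: W0.I1
cycle 2: W0.I2
cycle 3: W1.I0
cycle 4: W1.I1
cycle 5: W1.I2
cycle 6: W1.I3
cycle 7: W1.I4
cycle 8: idle
cycle 9: idle
cycle 10: idle
cycle 11: idle
cycle 12: W1.I5
cycle 13: W1.I6
cycle 14: W1.I7

Answer: 15 cycles, utilization 11/15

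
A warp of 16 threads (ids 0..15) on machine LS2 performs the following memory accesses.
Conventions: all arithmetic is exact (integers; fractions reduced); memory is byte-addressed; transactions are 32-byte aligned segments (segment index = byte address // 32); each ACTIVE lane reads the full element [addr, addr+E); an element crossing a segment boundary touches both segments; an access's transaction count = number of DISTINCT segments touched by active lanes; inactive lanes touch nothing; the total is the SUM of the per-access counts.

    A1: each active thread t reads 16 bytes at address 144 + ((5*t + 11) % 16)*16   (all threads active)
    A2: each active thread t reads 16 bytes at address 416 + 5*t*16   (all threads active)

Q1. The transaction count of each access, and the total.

A1: 9 transactions
A2: 16 transactions

Answer: 9,16; total 25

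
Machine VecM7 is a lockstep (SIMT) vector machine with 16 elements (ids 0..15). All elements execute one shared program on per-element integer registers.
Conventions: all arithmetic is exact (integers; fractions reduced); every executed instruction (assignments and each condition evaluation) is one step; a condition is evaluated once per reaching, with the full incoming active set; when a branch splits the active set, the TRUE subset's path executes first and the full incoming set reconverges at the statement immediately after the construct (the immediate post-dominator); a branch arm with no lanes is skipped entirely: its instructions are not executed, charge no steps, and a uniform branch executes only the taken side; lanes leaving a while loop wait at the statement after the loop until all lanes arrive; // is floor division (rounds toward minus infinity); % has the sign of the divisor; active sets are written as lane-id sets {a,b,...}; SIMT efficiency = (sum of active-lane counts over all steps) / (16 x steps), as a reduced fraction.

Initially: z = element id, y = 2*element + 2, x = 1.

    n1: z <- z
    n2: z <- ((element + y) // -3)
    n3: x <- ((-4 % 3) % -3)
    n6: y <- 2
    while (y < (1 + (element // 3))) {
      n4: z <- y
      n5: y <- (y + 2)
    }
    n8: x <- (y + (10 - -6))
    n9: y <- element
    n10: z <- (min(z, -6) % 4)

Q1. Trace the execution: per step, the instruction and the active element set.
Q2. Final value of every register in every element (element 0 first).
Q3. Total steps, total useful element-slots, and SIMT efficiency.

step 0: z <- z                       {0,1,2,3,4,5,6,7,8,9,10,11,12,13,14,15}
step 1: z <- ((element + y) // -3)   {0,1,2,3,4,5,6,7,8,9,10,11,12,13,14,15}
step 2: x <- ((-4 % 3) % -3)         {0,1,2,3,4,5,6,7,8,9,10,11,12,13,14,15}
step 3: y <- 2                       {0,1,2,3,4,5,6,7,8,9,10,11,12,13,14,15}
step 4: eval (y < (1 + (element // 3))) {0,1,2,3,4,5,6,7,8,9,10,11,12,13,14,15}
step 5: z <- y                       {6,7,8,9,10,11,12,13,14,15}
step 6: y <- (y + 2)                 {6,7,8,9,10,11,12,13,14,15}
step 7: eval (y < (1 + (element // 3))) {6,7,8,9,10,11,12,13,14,15}
step 8: z <- y                       {12,13,14,15}
step 9: y <- (y + 2)                 {12,13,14,15}
step 10: eval (y < (1 + (element // 3))) {12,13,14,15}
step 11: x <- (y + (10 - -6))         {0,1,2,3,4,5,6,7,8,9,10,11,12,13,14,15}
step 12: y <- element                 {0,1,2,3,4,5,6,7,8,9,10,11,12,13,14,15}
step 13: z <- (min(z, -6) % 4)        {0,1,2,3,4,5,6,7,8,9,10,11,12,13,14,15}

Answer: 14 steps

z: 2,2,2,2,2,2,2,2,2,2,2,2,2,2,2,2
y: 0,1,2,3,4,5,6,7,8,9,10,11,12,13,14,15
x: 18,18,18,18,18,18,20,20,20,20,20,20,22,22,22,22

steps = 14; useful = 170; efficiency = 170/224 = 85/112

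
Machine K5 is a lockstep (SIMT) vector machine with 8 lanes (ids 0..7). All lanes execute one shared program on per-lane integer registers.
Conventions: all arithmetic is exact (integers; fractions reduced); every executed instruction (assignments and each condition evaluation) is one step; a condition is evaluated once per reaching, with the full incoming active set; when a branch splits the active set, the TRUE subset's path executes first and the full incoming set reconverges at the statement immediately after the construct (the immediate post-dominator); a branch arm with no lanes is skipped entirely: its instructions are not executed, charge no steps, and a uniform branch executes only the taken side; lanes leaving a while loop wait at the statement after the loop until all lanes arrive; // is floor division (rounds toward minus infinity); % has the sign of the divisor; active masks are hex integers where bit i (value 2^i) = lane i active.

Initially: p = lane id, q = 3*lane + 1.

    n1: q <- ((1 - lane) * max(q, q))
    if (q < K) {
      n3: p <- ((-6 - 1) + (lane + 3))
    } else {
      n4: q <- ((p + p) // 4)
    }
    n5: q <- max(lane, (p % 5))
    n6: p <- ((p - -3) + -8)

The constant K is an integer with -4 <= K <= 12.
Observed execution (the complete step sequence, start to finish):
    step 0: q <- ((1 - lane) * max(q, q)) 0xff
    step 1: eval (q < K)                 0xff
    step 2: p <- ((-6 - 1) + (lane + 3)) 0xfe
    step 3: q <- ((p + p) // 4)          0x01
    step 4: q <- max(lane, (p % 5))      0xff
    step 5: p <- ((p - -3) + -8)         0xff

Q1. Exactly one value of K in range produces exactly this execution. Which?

Answer: K = 1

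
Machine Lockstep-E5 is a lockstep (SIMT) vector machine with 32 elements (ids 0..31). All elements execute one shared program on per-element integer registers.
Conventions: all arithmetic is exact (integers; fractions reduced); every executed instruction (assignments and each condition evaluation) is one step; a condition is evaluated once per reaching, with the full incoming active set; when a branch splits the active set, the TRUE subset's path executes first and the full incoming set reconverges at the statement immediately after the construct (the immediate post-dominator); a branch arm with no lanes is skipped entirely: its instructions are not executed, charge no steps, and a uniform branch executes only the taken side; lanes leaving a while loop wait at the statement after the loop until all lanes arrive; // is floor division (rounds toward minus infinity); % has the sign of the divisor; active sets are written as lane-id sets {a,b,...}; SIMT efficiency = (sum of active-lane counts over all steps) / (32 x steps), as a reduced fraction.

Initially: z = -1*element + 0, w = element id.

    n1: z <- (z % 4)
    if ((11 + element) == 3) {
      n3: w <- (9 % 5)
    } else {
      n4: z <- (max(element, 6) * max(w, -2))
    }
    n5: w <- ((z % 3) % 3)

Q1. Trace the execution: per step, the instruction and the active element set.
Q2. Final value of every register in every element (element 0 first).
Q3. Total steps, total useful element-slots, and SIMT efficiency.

step 0: z <- (z % 4)                 {0,1,2,3,4,5,6,7,8,9,10,11,12,13,14,15,16,17,18,19,20,21,22,23,24,25,26,27,28,29,30,31}
step 1: eval ((11 + element) == 3)   {0,1,2,3,4,5,6,7,8,9,10,11,12,13,14,15,16,17,18,19,20,21,22,23,24,25,26,27,28,29,30,31}
step 2: z <- (max(element, 6) * max(w, -2)) {0,1,2,3,4,5,6,7,8,9,10,11,12,13,14,15,16,17,18,19,20,21,22,23,24,25,26,27,28,29,30,31}
step 3: w <- ((z % 3) % 3)           {0,1,2,3,4,5,6,7,8,9,10,11,12,13,14,15,16,17,18,19,20,21,22,23,24,25,26,27,28,29,30,31}

Answer: 4 steps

z: 0,6,12,18,24,30,36,49,64,81,100,121,144,169,196,225,256,289,324,361,400,441,484,529,576,625,676,729,784,841,900,961
w: 0,0,0,0,0,0,0,1,1,0,1,1,0,1,1,0,1,1,0,1,1,0,1,1,0,1,1,0,1,1,0,1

steps = 4; useful = 128; efficiency = 128/128 = 1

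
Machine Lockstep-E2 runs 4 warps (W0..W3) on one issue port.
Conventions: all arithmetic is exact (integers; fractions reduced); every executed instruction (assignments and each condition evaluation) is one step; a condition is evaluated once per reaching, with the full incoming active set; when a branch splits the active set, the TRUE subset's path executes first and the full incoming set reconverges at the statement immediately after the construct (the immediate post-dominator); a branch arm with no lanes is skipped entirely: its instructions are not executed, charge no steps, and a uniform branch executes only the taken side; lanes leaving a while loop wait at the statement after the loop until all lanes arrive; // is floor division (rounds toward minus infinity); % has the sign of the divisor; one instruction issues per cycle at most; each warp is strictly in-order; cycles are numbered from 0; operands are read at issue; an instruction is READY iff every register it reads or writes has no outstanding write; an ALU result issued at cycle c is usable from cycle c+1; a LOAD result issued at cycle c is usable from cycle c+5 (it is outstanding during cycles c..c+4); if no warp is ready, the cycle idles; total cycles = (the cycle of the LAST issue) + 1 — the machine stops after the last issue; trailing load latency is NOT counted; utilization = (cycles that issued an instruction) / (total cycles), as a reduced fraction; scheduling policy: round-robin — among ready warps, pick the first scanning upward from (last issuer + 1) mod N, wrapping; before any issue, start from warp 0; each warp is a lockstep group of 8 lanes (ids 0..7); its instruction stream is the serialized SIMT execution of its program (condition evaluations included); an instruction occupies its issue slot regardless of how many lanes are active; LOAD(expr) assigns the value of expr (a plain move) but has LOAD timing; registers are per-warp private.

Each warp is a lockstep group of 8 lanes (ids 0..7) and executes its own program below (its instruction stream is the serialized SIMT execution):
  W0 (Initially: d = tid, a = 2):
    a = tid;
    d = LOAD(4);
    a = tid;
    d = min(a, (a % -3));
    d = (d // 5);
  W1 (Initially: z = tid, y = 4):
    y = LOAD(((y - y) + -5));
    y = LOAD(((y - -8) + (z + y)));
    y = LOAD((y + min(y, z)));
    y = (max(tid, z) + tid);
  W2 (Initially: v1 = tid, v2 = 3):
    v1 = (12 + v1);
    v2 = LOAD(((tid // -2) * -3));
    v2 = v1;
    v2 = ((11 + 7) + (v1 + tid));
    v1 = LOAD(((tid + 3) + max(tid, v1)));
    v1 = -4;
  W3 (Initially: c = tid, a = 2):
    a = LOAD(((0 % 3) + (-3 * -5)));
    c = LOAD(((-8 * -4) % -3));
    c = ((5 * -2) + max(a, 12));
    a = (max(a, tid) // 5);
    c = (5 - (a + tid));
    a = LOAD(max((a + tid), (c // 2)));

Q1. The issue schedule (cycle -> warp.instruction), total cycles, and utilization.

cycle 0: W0.I0
cycle 1: W1.I0
cycle 2: W2.I0
cycle 3: W3.I0
cycle 4: W0.I1
cycle 5: W2.I1
cycle 6: W3.I1
cycle 7: W0.I2
cycle 8: W1.I1
cycle 9: W0.I3
cycle 10: W2.I2
cycle 11: W3.I2
cycle 12: W0.I4
cycle 13: W1.I2
cycle 14: W2.I3
cycle 15: W3.I3
cycle 16: W2.I4
cycle 17: W3.I4
cycle 18: W1.I3
cycle 19: W3.I5
cycle 20: idle
cycle 21: W2.I5

Answer: 22 cycles, utilization 21/22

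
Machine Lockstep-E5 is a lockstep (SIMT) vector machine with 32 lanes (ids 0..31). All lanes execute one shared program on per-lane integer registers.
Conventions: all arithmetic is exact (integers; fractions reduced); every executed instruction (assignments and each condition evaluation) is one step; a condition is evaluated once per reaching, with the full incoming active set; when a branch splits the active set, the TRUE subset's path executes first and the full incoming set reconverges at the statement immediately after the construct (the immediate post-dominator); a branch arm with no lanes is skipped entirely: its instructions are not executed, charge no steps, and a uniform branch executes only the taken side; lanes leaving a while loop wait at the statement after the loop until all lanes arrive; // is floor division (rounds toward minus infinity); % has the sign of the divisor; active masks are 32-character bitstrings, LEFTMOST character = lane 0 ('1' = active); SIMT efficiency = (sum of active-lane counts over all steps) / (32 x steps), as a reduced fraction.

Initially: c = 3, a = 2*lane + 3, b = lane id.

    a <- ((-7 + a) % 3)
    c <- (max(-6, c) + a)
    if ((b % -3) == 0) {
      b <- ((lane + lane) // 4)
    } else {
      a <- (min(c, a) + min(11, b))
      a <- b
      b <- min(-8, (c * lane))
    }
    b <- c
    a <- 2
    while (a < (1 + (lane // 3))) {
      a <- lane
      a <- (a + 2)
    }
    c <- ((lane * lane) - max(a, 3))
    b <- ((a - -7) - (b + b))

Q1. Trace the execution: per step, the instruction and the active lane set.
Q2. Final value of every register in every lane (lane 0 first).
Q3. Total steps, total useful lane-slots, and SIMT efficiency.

step 0: a <- ((-7 + a) % 3)          11111111111111111111111111111111
step 1: c <- (max(-6, c) + a)        11111111111111111111111111111111
step 2: eval ((b % -3) == 0)         11111111111111111111111111111111
step 3: b <- ((lane + lane) // 4)    10010010010010010010010010010010
step 4: a <- (min(c, a) + min(11, b)) 01101101101101101101101101101101
step 5: a <- b                       01101101101101101101101101101101
step 6: b <- min(-8, (c * lane))     01101101101101101101101101101101
step 7: b <- c                       11111111111111111111111111111111
step 8: a <- 2                       11111111111111111111111111111111
step 9: eval (a < (1 + (lane // 3))) 11111111111111111111111111111111
step 10: a <- lane                    00000011111111111111111111111111
step 11: a <- (a + 2)                 00000011111111111111111111111111
step 12: eval (a < (1 + (lane // 3))) 00000011111111111111111111111111
step 13: c <- ((lane * lane) - max(a, 3)) 11111111111111111111111111111111
step 14: b <- ((a - -7) - (b + b))    11111111111111111111111111111111

Answer: 15 steps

c: -3,-2,1,6,13,22,28,40,54,70,88,108,130,154,180,208,238,270,304,340,378,418,460,504,550,598,648,700,754,810,868,928
a: 2,2,2,2,2,2,8,9,10,11,12,13,14,15,16,17,18,19,20,21,22,23,24,25,26,27,28,29,30,31,32,33
b: -1,1,3,-1,1,3,5,8,11,8,11,14,11,14,17,14,17,20,17,20,23,20,23,26,23,26,29,26,29,32,29,32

steps = 15; useful = 408; efficiency = 408/480 = 17/20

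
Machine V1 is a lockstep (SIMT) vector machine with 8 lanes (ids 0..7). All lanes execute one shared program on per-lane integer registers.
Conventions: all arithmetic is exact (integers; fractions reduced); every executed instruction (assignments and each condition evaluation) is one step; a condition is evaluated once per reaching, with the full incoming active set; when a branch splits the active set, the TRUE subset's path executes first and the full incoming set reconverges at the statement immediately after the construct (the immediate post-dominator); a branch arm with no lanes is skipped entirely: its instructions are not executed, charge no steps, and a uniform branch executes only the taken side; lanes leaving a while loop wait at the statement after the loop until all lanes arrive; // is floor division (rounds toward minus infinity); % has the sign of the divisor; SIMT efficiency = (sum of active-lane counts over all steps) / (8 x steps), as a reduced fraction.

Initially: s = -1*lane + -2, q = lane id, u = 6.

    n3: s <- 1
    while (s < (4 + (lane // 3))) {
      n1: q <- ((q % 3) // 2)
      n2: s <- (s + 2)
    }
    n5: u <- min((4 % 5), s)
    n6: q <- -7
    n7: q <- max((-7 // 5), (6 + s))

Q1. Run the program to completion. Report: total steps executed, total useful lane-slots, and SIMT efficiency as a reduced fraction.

Answer: 14 steps, 94 useful, 47/56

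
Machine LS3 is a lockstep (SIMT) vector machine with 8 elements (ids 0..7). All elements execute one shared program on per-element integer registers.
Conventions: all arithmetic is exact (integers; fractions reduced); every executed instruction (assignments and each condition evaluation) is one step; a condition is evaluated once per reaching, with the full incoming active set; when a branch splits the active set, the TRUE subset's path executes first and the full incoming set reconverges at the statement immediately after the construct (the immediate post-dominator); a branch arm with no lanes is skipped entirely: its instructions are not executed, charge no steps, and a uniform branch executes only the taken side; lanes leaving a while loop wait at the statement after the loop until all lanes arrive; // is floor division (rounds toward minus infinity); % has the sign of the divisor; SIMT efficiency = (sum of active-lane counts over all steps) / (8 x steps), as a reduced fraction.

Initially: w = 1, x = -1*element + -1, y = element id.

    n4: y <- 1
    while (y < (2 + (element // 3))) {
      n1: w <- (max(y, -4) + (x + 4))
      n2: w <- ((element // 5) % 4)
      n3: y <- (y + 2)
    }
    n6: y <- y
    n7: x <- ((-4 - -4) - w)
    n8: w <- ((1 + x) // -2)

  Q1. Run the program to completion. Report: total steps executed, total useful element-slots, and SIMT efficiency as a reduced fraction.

Answer: 13 steps, 80 useful, 10/13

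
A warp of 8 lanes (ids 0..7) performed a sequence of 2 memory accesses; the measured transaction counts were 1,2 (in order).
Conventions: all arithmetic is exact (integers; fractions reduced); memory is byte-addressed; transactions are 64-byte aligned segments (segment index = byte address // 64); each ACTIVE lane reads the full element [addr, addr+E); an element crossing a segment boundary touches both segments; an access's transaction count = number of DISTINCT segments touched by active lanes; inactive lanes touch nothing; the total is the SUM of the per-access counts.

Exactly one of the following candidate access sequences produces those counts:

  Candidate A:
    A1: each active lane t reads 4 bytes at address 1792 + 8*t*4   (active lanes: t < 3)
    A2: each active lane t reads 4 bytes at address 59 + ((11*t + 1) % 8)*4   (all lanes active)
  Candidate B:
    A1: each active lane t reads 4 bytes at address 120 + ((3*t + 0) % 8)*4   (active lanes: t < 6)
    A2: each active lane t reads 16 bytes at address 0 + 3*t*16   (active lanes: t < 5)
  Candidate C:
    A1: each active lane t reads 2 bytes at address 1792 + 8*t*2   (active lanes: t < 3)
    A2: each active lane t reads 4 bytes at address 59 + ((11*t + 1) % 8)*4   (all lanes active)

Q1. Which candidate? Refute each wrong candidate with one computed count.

A: A1 gives 2 transactions, not 1
B: A1 gives 2 transactions, not 1
C: all counts match (1,2)

Answer: C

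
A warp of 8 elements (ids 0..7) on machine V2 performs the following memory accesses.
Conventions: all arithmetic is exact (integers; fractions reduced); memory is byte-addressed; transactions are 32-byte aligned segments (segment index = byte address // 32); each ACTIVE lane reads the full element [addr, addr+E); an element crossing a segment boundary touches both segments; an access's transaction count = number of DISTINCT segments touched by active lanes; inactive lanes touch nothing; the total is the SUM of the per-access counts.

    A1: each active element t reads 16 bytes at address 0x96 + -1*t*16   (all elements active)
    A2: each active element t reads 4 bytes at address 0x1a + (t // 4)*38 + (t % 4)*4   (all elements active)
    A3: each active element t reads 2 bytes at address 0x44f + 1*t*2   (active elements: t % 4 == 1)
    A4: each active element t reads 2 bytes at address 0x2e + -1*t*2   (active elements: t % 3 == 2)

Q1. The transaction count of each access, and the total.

A1: 5 transactions
A2: 3 transactions
A3: 1 transaction
A4: 1 transaction

Answer: 5,3,1,1; total 10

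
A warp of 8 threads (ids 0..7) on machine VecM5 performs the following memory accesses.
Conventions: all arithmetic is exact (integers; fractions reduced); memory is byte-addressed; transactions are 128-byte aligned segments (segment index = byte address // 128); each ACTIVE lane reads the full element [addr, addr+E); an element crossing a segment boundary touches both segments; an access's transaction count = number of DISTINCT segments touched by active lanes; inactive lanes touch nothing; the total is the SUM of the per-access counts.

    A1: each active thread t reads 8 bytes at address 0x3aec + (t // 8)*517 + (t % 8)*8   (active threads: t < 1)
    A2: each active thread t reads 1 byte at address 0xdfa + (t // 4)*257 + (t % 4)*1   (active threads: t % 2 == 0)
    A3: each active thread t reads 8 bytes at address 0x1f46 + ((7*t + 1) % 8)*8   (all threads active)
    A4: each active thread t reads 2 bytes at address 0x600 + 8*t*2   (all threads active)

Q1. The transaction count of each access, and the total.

A1: 1 transaction
A2: 2 transactions
A3: 2 transactions
A4: 1 transaction

Answer: 1,2,2,1; total 6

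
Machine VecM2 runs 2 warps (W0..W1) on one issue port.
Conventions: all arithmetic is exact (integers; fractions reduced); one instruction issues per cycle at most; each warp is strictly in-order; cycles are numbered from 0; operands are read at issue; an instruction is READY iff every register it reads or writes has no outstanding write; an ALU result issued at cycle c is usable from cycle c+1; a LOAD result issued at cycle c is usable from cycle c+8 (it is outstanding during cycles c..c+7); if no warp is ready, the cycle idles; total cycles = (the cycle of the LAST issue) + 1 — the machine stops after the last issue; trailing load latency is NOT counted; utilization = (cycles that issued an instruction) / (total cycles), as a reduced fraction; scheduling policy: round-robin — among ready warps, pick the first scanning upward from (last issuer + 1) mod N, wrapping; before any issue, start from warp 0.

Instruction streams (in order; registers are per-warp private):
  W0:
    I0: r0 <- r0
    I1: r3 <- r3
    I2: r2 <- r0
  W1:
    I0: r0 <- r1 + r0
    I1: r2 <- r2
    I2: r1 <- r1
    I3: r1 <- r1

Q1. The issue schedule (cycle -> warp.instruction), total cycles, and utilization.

cycle 0: W0.I0
cycle 1: W1.I0
cycle 2: W0.I1
cycle 3: W1.I1
cycle 4: W0.I2
cycle 5: W1.I2
cycle 6: W1.I3

Answer: 7 cycles, utilization 1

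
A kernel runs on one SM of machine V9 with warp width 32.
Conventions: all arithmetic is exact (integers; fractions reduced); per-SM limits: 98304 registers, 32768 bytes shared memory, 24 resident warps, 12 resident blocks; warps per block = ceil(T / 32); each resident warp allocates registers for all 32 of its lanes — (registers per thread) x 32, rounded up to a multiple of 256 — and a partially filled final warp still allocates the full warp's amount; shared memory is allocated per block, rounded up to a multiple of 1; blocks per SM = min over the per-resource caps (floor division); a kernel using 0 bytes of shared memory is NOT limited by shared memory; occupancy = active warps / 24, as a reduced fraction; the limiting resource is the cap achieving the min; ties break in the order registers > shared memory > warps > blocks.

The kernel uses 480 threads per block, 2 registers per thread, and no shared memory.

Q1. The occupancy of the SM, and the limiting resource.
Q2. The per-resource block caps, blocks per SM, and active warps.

Answer: occupancy 5/8, limited by warps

registers: 25 blocks
shared memory: no limit (kernel uses none)
warps: 1 block
blocks: 12 blocks

Answer: 1 block, 15 active warps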